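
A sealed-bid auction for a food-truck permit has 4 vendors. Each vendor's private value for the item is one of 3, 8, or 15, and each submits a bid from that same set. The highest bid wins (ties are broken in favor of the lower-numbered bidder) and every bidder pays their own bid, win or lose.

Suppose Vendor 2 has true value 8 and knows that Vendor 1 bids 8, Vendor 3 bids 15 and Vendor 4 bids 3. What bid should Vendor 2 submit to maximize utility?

3

Bid 3: loses but pays 3, utility -3.
Bid 8: loses but pays 8, utility -8.
Bid 15: wins, pays 15, utility 8 - 15 = -7.
The best choice is 3 with utility -3.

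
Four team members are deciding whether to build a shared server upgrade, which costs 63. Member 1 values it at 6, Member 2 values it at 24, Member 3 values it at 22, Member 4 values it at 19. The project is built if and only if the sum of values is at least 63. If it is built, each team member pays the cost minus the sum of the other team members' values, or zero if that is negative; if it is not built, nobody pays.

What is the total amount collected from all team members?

Total value 71 ≥ cost 63, so it is built.
Member 1: others sum to 65; max(0, 63 - 65) = 0.
Member 2: others sum to 47; max(0, 63 - 47) = 16.
Member 3: others sum to 49; max(0, 63 - 49) = 14.
Member 4: others sum to 52; max(0, 63 - 52) = 11.
Total collected = 0 + 16 + 14 + 11 = 41.

41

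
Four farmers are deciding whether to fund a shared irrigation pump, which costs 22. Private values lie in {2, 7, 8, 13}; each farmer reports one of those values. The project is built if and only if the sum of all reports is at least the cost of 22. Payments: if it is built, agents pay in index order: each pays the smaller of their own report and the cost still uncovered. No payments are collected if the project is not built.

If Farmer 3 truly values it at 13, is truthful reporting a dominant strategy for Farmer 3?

Consider the case where Farmer 1 reports 2, Farmer 2 reports 2 and Farmer 4 reports 13.
Truthful report 13: project built, pays 13, utility 13 - 13 = 0.
Report 7 instead: project built, pays 7, utility 13 - 7 = 6.
Since 6 > 0, reporting 7 is strictly better here, so truthful reporting is not dominant.

No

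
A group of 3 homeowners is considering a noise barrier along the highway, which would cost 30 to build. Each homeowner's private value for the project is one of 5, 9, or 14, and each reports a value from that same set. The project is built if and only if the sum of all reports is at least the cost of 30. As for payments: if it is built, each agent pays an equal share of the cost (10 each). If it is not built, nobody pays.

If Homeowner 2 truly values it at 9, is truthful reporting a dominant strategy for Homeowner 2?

No

Consider the case where Homeowner 1 reports 9 and Homeowner 3 reports 14.
Truthful report 9: project built, pays 10, utility 9 - 10 = -1.
Report 5 instead: project not built, utility 0.
Since 0 > -1, reporting 5 is strictly better here, so truthful reporting is not dominant.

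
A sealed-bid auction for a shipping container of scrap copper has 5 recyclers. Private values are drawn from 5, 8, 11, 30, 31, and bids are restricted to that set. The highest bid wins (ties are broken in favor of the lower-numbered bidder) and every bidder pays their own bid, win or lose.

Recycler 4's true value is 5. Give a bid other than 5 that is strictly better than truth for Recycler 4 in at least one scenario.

Suppose Recycler 1 bids 5, Recycler 2 bids 5, Recycler 3 bids 5 and Recycler 5 bids 5.
Bid 5: loses but pays 5, utility -5.
Bid 8: wins, pays 8, utility 5 - 8 = -3.
So bidding 8 beats truth here (-3 > -5).

8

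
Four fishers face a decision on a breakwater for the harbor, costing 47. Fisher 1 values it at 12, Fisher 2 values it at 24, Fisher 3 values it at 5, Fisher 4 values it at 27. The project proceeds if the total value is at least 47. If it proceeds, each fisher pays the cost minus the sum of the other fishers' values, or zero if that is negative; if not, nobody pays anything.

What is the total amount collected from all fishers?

9

Total value 68 ≥ cost 47, so it is built.
Fisher 1: others sum to 56; max(0, 47 - 56) = 0.
Fisher 2: others sum to 44; max(0, 47 - 44) = 3.
Fisher 3: others sum to 63; max(0, 47 - 63) = 0.
Fisher 4: others sum to 41; max(0, 47 - 41) = 6.
Total collected = 0 + 3 + 0 + 6 = 9.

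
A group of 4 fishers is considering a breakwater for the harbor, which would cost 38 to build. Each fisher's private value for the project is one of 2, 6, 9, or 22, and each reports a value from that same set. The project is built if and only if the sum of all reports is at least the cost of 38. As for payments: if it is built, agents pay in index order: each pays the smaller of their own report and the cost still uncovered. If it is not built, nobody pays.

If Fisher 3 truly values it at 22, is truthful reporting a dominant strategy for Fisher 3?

No

Consider the case where Fisher 1 reports 2, Fisher 2 reports 6 and Fisher 4 reports 22.
Truthful report 22: project built, pays 22, utility 22 - 22 = 0.
Report 9 instead: project built, pays 9, utility 22 - 9 = 13.
Since 13 > 0, reporting 9 is strictly better here, so truthful reporting is not dominant.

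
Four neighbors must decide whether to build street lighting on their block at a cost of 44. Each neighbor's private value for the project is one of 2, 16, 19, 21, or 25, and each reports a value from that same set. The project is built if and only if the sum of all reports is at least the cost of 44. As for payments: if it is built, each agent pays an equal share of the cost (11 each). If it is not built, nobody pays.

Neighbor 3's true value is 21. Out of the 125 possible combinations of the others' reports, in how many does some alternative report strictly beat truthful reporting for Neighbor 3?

3

Others report (2, 2, 16): truth gives 0; report 25 gives 10 > 0. Violating.
Others report (2, 16, 2): truth gives 0; report 25 gives 10 > 0. Violating.
Others report (16, 2, 2): truth gives 0; report 25 gives 10 > 0. Violating.
Others report (2, 2, 2): truth gives 0; no alternative beats it.
Others report (2, 2, 19): truth gives 10; no alternative beats it.
(Checking all 125 profiles: 3 have a profitable deviation, 122 do not.)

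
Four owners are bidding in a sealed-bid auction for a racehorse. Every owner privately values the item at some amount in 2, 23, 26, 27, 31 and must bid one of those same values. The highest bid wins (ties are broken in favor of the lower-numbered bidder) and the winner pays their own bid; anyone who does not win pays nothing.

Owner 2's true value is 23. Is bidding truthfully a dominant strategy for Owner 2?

Check each profile of the others' bids and compare truth against every alternative bid.
Others bid (2, 2, 2): truth gives 0, best alternative gives 0.
Others bid (2, 2, 23): truth gives 0, best alternative gives 0.
Others bid (2, 2, 26): truth gives 0, best alternative gives 0.
Others bid (2, 2, 27): truth gives 0, best alternative gives 0.
Others bid (2, 2, 31): truth gives 0, best alternative gives 0.
Others bid (2, 23, 2): truth gives 0, best alternative gives 0.
(Remaining 119 profiles checked similarly; truth is weakly best in each.)
In every case the truthful bid is at least as good as any alternative, so it is a dominant strategy.

Yes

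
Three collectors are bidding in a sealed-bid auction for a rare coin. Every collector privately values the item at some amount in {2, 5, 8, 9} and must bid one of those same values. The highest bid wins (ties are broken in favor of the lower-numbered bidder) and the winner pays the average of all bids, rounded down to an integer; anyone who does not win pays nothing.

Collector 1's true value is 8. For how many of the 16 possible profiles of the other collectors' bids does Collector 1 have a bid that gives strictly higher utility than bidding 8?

Others bid (2, 2): truth gives 4; bid 2 gives 6 > 4. Violating.
Others bid (2, 5): truth gives 3; bid 5 gives 4 > 3. Violating.
Others bid (2, 9): truth gives 0; bid 9 gives 2 > 0. Violating.
Others bid (5, 2): truth gives 3; bid 5 gives 4 > 3. Violating.
Others bid (2, 8): truth gives 2; no alternative beats it.
Others bid (5, 8): truth gives 1; no alternative beats it.
(Checking all 16 profiles: 8 have a profitable deviation, 8 do not.)

8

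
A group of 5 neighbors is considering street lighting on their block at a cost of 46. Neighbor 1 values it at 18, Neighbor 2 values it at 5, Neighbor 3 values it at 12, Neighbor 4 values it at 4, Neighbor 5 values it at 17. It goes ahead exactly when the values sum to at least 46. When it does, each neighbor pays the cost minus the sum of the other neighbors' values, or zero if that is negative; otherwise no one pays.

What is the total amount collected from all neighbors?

Total value 56 ≥ cost 46, so it is built.
Neighbor 1: others sum to 38; max(0, 46 - 38) = 8.
Neighbor 2: others sum to 51; max(0, 46 - 51) = 0.
Neighbor 3: others sum to 44; max(0, 46 - 44) = 2.
Neighbor 4: others sum to 52; max(0, 46 - 52) = 0.
Neighbor 5: others sum to 39; max(0, 46 - 39) = 7.
Total collected = 8 + 0 + 2 + 0 + 7 = 17.

17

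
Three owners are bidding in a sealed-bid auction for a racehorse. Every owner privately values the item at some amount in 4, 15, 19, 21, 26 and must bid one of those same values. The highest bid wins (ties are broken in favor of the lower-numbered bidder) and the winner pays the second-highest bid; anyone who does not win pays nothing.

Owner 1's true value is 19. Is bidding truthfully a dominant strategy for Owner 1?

Yes

Check each profile of the others' bids and compare truth against every alternative bid.
Others bid (4, 4): truth gives 15, best alternative gives 15.
Others bid (4, 15): truth gives 4, best alternative gives 4.
Others bid (15, 4): truth gives 4, best alternative gives 4.
Others bid (15, 15): truth gives 4, best alternative gives 4.
Others bid (4, 19): truth gives 0, best alternative gives 0.
Others bid (4, 21): truth gives 0, best alternative gives 0.
(Remaining 19 profiles checked similarly; truth is weakly best in each.)
In every case the truthful bid is at least as good as any alternative, so it is a dominant strategy.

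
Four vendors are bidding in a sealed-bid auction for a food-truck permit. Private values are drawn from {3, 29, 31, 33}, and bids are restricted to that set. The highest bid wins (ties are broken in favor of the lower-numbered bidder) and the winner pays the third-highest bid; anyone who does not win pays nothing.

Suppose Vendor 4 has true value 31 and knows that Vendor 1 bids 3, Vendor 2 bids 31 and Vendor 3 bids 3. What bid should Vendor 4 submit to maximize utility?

Bid 3: loses, pays 0, utility 0.
Bid 29: loses, pays 0, utility 0.
Bid 31: loses, pays 0, utility 0.
Bid 33: wins, pays 3, utility 31 - 3 = 28.
The best choice is 33 with utility 28.

33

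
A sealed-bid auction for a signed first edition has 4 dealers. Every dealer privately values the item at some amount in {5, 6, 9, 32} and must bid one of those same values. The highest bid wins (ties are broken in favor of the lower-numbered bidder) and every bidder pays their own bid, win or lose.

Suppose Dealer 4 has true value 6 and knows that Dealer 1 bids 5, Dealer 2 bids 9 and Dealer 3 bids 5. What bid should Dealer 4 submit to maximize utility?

Bid 5: loses but pays 5, utility -5.
Bid 6: loses but pays 6, utility -6.
Bid 9: loses but pays 9, utility -9.
Bid 32: wins, pays 32, utility 6 - 32 = -26.
The best choice is 5 with utility -5.

5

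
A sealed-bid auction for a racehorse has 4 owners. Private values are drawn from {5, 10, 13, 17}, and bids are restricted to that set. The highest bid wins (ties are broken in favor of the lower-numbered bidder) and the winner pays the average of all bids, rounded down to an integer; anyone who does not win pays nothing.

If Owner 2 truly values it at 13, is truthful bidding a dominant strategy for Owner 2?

No

Consider the case where Owner 1 bids 5, Owner 3 bids 5 and Owner 4 bids 5.
Truthful bid 13: wins, pays 7, utility 13 - 7 = 6.
Bid 10 instead: wins, pays 6, utility 13 - 6 = 7.
Since 7 > 6, bidding 10 is strictly better here, so truthful bidding is not dominant.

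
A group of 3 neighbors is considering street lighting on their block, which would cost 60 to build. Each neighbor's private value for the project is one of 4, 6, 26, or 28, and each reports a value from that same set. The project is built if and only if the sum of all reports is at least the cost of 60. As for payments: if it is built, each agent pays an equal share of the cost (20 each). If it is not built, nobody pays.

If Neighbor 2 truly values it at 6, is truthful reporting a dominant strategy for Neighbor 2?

Consider the case where Neighbor 1 reports 26 and Neighbor 3 reports 28.
Truthful report 6: project built, pays 20, utility 6 - 20 = -14.
Report 4 instead: project not built, utility 0.
Since 0 > -14, reporting 4 is strictly better here, so truthful reporting is not dominant.

No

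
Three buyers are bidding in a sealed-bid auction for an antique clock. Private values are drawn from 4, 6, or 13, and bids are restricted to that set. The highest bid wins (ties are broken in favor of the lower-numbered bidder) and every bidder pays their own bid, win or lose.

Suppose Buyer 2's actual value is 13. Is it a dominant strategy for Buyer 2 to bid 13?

Consider the case where Buyer 1 bids 4 and Buyer 3 bids 4.
Truthful bid 13: wins, pays 13, utility 13 - 13 = 0.
Bid 6 instead: wins, pays 6, utility 13 - 6 = 7.
Since 7 > 0, bidding 6 is strictly better here, so truthful bidding is not dominant.

No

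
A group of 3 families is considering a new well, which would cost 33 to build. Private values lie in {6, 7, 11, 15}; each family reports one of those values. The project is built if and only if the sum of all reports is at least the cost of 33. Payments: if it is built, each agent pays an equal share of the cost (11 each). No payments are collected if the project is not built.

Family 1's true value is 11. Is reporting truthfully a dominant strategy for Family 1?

Yes

Check each profile of the others' reports and compare truth against every alternative report.
Others report (6, 6): truth gives 0, best alternative gives 0.
Others report (6, 7): truth gives 0, best alternative gives 0.
Others report (6, 11): truth gives 0, best alternative gives 0.
Others report (6, 15): truth gives 0, best alternative gives 0.
Others report (7, 6): truth gives 0, best alternative gives 0.
Others report (7, 7): truth gives 0, best alternative gives 0.
(Remaining 10 profiles checked similarly; truth is weakly best in each.)
In every case the truthful report is at least as good as any alternative, so it is a dominant strategy.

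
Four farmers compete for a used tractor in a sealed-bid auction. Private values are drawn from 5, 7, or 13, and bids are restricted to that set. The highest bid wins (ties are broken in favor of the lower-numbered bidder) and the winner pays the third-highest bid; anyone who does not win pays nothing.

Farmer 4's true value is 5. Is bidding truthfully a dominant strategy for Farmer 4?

Yes

Check each profile of the others' bids and compare truth against every alternative bid.
Others bid (5, 5, 5): truth gives 0, best alternative gives 0.
Others bid (5, 5, 7): truth gives 0, best alternative gives 0.
Others bid (5, 5, 13): truth gives 0, best alternative gives 0.
Others bid (5, 7, 5): truth gives 0, best alternative gives 0.
Others bid (5, 7, 7): truth gives 0, best alternative gives 0.
Others bid (5, 7, 13): truth gives 0, best alternative gives 0.
(Remaining 21 profiles checked similarly; truth is weakly best in each.)
In every case the truthful bid is at least as good as any alternative, so it is a dominant strategy.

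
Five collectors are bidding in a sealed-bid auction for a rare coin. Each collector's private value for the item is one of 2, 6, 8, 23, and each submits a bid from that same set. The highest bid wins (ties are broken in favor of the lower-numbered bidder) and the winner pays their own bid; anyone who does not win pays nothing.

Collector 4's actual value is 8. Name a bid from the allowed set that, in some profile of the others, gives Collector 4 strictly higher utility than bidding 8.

Suppose Collector 1 bids 2, Collector 2 bids 2, Collector 3 bids 2 and Collector 5 bids 2.
Bid 8: wins, pays 8, utility 8 - 8 = 0.
Bid 6: wins, pays 6, utility 8 - 6 = 2.
So bidding 6 beats truth here (2 > 0).

6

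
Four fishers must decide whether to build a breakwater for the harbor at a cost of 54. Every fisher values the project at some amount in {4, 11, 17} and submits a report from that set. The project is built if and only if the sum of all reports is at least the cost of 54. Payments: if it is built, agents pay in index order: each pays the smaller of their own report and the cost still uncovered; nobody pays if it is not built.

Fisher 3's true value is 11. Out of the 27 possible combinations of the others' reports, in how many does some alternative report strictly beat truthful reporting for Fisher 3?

Others report (17, 17, 17): truth gives 0; report 4 gives 7 > 0. Violating.
Others report (4, 4, 4): truth gives 0; no alternative beats it.
Others report (4, 4, 11): truth gives 0; no alternative beats it.
(Checking all 27 profiles: 1 has a profitable deviation, 26 do not.)

1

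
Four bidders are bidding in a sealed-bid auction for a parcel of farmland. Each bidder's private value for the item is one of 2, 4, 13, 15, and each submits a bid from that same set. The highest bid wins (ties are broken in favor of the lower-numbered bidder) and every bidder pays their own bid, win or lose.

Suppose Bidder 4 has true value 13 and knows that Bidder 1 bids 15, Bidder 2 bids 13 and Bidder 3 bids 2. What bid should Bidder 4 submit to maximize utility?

Bid 2: loses but pays 2, utility -2.
Bid 4: loses but pays 4, utility -4.
Bid 13: loses but pays 13, utility -13.
Bid 15: loses but pays 15, utility -15.
The best choice is 2 with utility -2.

2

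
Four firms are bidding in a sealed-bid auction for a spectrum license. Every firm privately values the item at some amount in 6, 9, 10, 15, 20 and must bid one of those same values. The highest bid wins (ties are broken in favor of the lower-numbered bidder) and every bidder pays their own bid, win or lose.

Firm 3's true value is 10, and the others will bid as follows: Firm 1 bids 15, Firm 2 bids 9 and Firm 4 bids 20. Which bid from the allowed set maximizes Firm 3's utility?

Bid 6: loses but pays 6, utility -6.
Bid 9: loses but pays 9, utility -9.
Bid 10: loses but pays 10, utility -10.
Bid 15: loses but pays 15, utility -15.
Bid 20: wins, pays 20, utility 10 - 20 = -10.
The best choice is 6 with utility -6.

6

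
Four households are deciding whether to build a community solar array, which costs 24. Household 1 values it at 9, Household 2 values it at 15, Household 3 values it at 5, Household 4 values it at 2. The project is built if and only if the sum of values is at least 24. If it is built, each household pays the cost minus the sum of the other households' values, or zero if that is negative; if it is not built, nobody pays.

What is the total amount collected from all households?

10

Total value 31 ≥ cost 24, so it is built.
Household 1: others sum to 22; max(0, 24 - 22) = 2.
Household 2: others sum to 16; max(0, 24 - 16) = 8.
Household 3: others sum to 26; max(0, 24 - 26) = 0.
Household 4: others sum to 29; max(0, 24 - 29) = 0.
Total collected = 2 + 8 + 0 + 0 = 10.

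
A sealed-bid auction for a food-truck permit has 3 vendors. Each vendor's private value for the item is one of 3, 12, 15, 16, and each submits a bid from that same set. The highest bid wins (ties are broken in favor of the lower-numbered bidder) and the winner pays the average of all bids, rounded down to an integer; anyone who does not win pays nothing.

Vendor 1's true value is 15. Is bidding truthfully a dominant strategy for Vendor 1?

No

Consider the case where Vendor 2 bids 3 and Vendor 3 bids 3.
Truthful bid 15: wins, pays 7, utility 15 - 7 = 8.
Bid 3 instead: wins, pays 3, utility 15 - 3 = 12.
Since 12 > 8, bidding 3 is strictly better here, so truthful bidding is not dominant.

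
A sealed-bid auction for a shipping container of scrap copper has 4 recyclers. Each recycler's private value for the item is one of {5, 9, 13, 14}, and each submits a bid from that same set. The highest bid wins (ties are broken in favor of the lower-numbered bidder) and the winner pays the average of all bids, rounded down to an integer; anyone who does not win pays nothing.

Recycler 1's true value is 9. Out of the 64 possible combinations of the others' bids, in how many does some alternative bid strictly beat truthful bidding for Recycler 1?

Others bid (5, 5, 5): truth gives 3; bid 5 gives 4 > 3. Violating.
Others bid (5, 5, 9): truth gives 2; no alternative beats it.
Others bid (5, 5, 13): truth gives 0; no alternative beats it.
(Checking all 64 profiles: 1 has a profitable deviation, 63 do not.)

1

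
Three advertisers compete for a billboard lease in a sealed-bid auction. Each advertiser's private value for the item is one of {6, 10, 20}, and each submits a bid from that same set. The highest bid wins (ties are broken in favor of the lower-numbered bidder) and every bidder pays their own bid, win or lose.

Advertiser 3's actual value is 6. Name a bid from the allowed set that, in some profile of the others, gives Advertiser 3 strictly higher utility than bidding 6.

Suppose Advertiser 1 bids 6 and Advertiser 2 bids 6.
Bid 6: loses but pays 6, utility -6.
Bid 10: wins, pays 10, utility 6 - 10 = -4.
So bidding 10 beats truth here (-4 > -6).

10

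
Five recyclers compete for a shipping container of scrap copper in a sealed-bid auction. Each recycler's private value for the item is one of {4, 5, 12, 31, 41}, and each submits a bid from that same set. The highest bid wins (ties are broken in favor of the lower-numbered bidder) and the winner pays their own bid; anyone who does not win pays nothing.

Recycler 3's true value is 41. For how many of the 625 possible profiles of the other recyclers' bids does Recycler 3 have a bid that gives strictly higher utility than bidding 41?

Others bid (4, 4, 4, 4): truth gives 0; bid 5 gives 36 > 0. Violating.
Others bid (4, 4, 4, 5): truth gives 0; bid 5 gives 36 > 0. Violating.
Others bid (4, 4, 4, 12): truth gives 0; bid 12 gives 29 > 0. Violating.
Others bid (4, 4, 4, 31): truth gives 0; bid 31 gives 10 > 0. Violating.
Others bid (4, 4, 4, 41): truth gives 0; no alternative beats it.
Others bid (4, 4, 5, 41): truth gives 0; no alternative beats it.
(Checking all 625 profiles: 144 have a profitable deviation, 481 do not.)

144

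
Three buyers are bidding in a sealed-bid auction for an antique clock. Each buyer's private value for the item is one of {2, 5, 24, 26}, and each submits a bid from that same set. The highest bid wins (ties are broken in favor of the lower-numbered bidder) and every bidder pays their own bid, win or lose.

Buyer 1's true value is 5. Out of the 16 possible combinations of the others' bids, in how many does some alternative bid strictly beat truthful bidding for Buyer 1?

13

Others bid (2, 2): truth gives 0; bid 2 gives 3 > 0. Violating.
Others bid (2, 24): truth gives -5; bid 2 gives -2 > -5. Violating.
Others bid (2, 26): truth gives -5; bid 2 gives -2 > -5. Violating.
Others bid (5, 24): truth gives -5; bid 2 gives -2 > -5. Violating.
Others bid (2, 5): truth gives 0; no alternative beats it.
Others bid (5, 2): truth gives 0; no alternative beats it.
(Checking all 16 profiles: 13 have a profitable deviation, 3 do not.)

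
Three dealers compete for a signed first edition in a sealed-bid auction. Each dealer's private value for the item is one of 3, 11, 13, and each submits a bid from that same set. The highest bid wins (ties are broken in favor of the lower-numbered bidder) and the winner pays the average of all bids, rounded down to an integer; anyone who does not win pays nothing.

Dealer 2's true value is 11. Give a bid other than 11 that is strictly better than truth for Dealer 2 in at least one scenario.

13

Suppose Dealer 1 bids 3 and Dealer 3 bids 13.
Bid 11: loses, pays 0, utility 0.
Bid 13: wins, pays 9, utility 11 - 9 = 2.
So bidding 13 beats truth here (2 > 0).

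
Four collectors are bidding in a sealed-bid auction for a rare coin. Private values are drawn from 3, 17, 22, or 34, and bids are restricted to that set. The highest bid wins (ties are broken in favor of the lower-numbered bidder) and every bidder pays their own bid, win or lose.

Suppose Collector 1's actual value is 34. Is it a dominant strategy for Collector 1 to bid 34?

Consider the case where Collector 2 bids 3, Collector 3 bids 3 and Collector 4 bids 3.
Truthful bid 34: wins, pays 34, utility 34 - 34 = 0.
Bid 3 instead: wins, pays 3, utility 34 - 3 = 31.
Since 31 > 0, bidding 3 is strictly better here, so truthful bidding is not dominant.

No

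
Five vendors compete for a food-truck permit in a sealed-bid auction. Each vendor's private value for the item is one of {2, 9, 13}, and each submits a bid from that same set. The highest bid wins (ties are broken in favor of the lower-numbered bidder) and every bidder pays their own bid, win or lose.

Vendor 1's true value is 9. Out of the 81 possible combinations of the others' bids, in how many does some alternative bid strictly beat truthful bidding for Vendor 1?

Others bid (2, 2, 2, 2): truth gives 0; bid 2 gives 7 > 0. Violating.
Others bid (2, 2, 2, 13): truth gives -9; bid 2 gives -2 > -9. Violating.
Others bid (2, 2, 9, 13): truth gives -9; bid 2 gives -2 > -9. Violating.
Others bid (2, 2, 13, 2): truth gives -9; bid 2 gives -2 > -9. Violating.
Others bid (2, 2, 2, 9): truth gives 0; no alternative beats it.
Others bid (2, 2, 9, 2): truth gives 0; no alternative beats it.
(Checking all 81 profiles: 66 have a profitable deviation, 15 do not.)

66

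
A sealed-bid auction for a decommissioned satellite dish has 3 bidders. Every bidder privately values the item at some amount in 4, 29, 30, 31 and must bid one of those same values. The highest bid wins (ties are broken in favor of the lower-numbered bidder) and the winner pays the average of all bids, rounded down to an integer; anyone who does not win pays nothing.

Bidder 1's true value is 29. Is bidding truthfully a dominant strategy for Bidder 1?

Consider the case where Bidder 2 bids 4 and Bidder 3 bids 4.
Truthful bid 29: wins, pays 12, utility 29 - 12 = 17.
Bid 4 instead: wins, pays 4, utility 29 - 4 = 25.
Since 25 > 17, bidding 4 is strictly better here, so truthful bidding is not dominant.

No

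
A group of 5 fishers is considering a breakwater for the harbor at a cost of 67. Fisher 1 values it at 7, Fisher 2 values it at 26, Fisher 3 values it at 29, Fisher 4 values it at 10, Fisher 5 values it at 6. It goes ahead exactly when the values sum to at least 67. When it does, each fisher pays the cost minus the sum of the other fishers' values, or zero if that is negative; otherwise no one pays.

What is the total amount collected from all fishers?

Total value 78 ≥ cost 67, so it is built.
Fisher 1: others sum to 71; max(0, 67 - 71) = 0.
Fisher 2: others sum to 52; max(0, 67 - 52) = 15.
Fisher 3: others sum to 49; max(0, 67 - 49) = 18.
Fisher 4: others sum to 68; max(0, 67 - 68) = 0.
Fisher 5: others sum to 72; max(0, 67 - 72) = 0.
Total collected = 0 + 15 + 18 + 0 + 0 = 33.

33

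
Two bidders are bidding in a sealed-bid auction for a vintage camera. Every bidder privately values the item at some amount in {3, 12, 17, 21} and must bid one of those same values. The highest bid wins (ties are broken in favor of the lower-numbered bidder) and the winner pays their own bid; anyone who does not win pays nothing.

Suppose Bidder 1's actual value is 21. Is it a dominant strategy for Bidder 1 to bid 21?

Consider the case where Bidder 2 bids 3.
Truthful bid 21: wins, pays 21, utility 21 - 21 = 0.
Bid 3 instead: wins, pays 3, utility 21 - 3 = 18.
Since 18 > 0, bidding 3 is strictly better here, so truthful bidding is not dominant.

No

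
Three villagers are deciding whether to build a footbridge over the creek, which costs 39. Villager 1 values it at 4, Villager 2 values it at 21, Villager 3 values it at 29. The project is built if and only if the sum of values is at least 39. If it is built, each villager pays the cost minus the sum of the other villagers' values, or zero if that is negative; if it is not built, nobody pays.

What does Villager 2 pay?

6

Total value 54 ≥ cost 39, so the project is built.
The other villagers' values sum to 33.
Cost minus that sum is 39 - 33 = 6.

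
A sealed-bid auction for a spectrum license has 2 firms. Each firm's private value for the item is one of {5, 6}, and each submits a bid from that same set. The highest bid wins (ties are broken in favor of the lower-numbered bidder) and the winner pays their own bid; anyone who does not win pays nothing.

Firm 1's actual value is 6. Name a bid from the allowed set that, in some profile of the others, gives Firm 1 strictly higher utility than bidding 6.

Suppose Firm 2 bids 5.
Bid 6: wins, pays 6, utility 6 - 6 = 0.
Bid 5: wins, pays 5, utility 6 - 5 = 1.
So bidding 5 beats truth here (1 > 0).

5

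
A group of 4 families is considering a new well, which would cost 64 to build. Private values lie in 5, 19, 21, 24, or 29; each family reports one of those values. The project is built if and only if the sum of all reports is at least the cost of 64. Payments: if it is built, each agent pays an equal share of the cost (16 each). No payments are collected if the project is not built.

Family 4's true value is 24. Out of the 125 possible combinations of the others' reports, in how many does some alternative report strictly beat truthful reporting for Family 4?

3

Others report (5, 5, 29): truth gives 0; report 29 gives 8 > 0. Violating.
Others report (5, 29, 5): truth gives 0; report 29 gives 8 > 0. Violating.
Others report (29, 5, 5): truth gives 0; report 29 gives 8 > 0. Violating.
Others report (5, 5, 5): truth gives 0; no alternative beats it.
Others report (5, 5, 19): truth gives 0; no alternative beats it.
(Checking all 125 profiles: 3 have a profitable deviation, 122 do not.)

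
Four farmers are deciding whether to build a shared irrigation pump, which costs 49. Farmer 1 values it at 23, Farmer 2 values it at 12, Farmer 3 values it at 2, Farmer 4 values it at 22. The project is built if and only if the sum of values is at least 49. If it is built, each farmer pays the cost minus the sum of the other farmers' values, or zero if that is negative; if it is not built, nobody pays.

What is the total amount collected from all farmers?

27

Total value 59 ≥ cost 49, so it is built.
Farmer 1: others sum to 36; max(0, 49 - 36) = 13.
Farmer 2: others sum to 47; max(0, 49 - 47) = 2.
Farmer 3: others sum to 57; max(0, 49 - 57) = 0.
Farmer 4: others sum to 37; max(0, 49 - 37) = 12.
Total collected = 13 + 2 + 0 + 12 = 27.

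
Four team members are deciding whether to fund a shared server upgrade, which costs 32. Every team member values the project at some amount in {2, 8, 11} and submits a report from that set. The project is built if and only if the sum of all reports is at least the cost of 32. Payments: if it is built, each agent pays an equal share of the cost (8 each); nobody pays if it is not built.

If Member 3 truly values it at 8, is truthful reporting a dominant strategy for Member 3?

Check each profile of the others' reports and compare truth against every alternative report.
Others report (2, 2, 2): truth gives 0, best alternative gives 0.
Others report (2, 2, 8): truth gives 0, best alternative gives 0.
Others report (2, 2, 11): truth gives 0, best alternative gives 0.
Others report (2, 8, 2): truth gives 0, best alternative gives 0.
Others report (2, 8, 8): truth gives 0, best alternative gives 0.
Others report (2, 8, 11): truth gives 0, best alternative gives 0.
(Remaining 21 profiles checked similarly; truth is weakly best in each.)
In every case the truthful report is at least as good as any alternative, so it is a dominant strategy.

Yes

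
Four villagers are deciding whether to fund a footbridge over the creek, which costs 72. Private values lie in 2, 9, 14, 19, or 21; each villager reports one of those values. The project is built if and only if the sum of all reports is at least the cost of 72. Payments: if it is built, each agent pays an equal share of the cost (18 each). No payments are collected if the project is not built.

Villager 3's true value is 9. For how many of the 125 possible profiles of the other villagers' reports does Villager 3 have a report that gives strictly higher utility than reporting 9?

Others report (21, 21, 21): truth gives -9; report 2 gives 0 > -9. Violating.
Others report (2, 2, 2): truth gives 0; no alternative beats it.
Others report (2, 2, 9): truth gives 0; no alternative beats it.
(Checking all 125 profiles: 1 has a profitable deviation, 124 do not.)

1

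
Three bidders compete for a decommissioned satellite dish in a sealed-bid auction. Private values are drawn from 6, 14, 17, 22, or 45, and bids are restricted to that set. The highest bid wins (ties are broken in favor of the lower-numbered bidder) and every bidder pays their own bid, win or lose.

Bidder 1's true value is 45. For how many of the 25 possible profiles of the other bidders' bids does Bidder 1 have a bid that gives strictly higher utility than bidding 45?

Others bid (6, 6): truth gives 0; bid 6 gives 39 > 0. Violating.
Others bid (6, 14): truth gives 0; bid 14 gives 31 > 0. Violating.
Others bid (6, 17): truth gives 0; bid 17 gives 28 > 0. Violating.
Others bid (6, 22): truth gives 0; bid 22 gives 23 > 0. Violating.
Others bid (6, 45): truth gives 0; no alternative beats it.
Others bid (14, 45): truth gives 0; no alternative beats it.
(Checking all 25 profiles: 16 have a profitable deviation, 9 do not.)

16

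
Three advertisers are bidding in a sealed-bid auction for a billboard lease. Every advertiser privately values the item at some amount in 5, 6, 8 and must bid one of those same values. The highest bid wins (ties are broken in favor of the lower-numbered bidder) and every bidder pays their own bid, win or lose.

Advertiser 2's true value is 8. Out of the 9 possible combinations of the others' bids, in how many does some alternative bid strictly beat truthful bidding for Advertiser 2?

5

Others bid (5, 5): truth gives 0; bid 6 gives 2 > 0. Violating.
Others bid (5, 6): truth gives 0; bid 6 gives 2 > 0. Violating.
Others bid (8, 5): truth gives -8; bid 5 gives -5 > -8. Violating.
Others bid (8, 6): truth gives -8; bid 5 gives -5 > -8. Violating.
Others bid (5, 8): truth gives 0; no alternative beats it.
Others bid (6, 5): truth gives 0; no alternative beats it.
(Checking all 9 profiles: 5 have a profitable deviation, 4 do not.)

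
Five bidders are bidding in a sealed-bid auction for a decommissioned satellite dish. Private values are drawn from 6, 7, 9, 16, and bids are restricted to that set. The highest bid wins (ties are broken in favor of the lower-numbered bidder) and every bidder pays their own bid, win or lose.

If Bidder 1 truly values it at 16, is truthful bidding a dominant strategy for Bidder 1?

No

Consider the case where Bidder 2 bids 6, Bidder 3 bids 6, Bidder 4 bids 6 and Bidder 5 bids 6.
Truthful bid 16: wins, pays 16, utility 16 - 16 = 0.
Bid 6 instead: wins, pays 6, utility 16 - 6 = 10.
Since 10 > 0, bidding 6 is strictly better here, so truthful bidding is not dominant.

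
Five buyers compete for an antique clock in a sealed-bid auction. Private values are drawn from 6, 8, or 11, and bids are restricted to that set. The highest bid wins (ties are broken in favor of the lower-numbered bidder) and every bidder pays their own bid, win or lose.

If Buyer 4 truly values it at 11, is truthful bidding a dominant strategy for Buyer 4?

Consider the case where Buyer 1 bids 6, Buyer 2 bids 6, Buyer 3 bids 6 and Buyer 5 bids 6.
Truthful bid 11: wins, pays 11, utility 11 - 11 = 0.
Bid 8 instead: wins, pays 8, utility 11 - 8 = 3.
Since 3 > 0, bidding 8 is strictly better here, so truthful bidding is not dominant.

No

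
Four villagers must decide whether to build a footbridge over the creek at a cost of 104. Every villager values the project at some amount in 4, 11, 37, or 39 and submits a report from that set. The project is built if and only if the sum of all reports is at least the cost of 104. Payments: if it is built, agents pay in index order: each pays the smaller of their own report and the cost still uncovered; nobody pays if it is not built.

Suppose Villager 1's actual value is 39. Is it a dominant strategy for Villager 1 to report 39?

No

Consider the case where Villager 2 reports 4, Villager 3 reports 37 and Villager 4 reports 37.
Truthful report 39: project built, pays 39, utility 39 - 39 = 0.
Report 37 instead: project built, pays 37, utility 39 - 37 = 2.
Since 2 > 0, reporting 37 is strictly better here, so truthful reporting is not dominant.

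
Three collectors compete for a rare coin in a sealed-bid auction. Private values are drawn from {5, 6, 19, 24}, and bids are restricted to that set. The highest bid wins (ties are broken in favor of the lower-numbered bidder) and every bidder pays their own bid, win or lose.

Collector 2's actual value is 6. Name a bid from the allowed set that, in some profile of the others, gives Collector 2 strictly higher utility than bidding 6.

Suppose Collector 1 bids 5 and Collector 3 bids 19.
Bid 6: loses but pays 6, utility -6.
Bid 5: loses but pays 5, utility -5.
So bidding 5 beats truth here (-5 > -6).

5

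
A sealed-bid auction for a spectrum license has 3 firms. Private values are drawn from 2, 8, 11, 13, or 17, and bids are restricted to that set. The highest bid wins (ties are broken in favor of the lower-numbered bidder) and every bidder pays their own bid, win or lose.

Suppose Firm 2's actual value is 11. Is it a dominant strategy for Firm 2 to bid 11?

No

Consider the case where Firm 1 bids 2 and Firm 3 bids 2.
Truthful bid 11: wins, pays 11, utility 11 - 11 = 0.
Bid 8 instead: wins, pays 8, utility 11 - 8 = 3.
Since 3 > 0, bidding 8 is strictly better here, so truthful bidding is not dominant.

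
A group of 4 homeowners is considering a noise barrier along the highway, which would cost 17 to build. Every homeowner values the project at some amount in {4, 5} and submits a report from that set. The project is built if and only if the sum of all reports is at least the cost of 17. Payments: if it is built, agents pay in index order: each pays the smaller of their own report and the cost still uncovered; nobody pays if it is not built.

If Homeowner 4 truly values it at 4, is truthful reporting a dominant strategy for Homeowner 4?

Check each profile of the others' reports and compare truth against every alternative report.
Others report (4, 4, 4): truth gives 0, best alternative gives -1.
Others report (5, 5, 5): truth gives 2, best alternative gives 2.
Others report (4, 5, 5): truth gives 1, best alternative gives 1.
Others report (5, 4, 5): truth gives 1, best alternative gives 1.
Others report (5, 5, 4): truth gives 1, best alternative gives 1.
Others report (4, 4, 5): truth gives 0, best alternative gives 0.
(Remaining 2 profiles checked similarly; truth is weakly best in each.)
In every case the truthful report is at least as good as any alternative, so it is a dominant strategy.

Yes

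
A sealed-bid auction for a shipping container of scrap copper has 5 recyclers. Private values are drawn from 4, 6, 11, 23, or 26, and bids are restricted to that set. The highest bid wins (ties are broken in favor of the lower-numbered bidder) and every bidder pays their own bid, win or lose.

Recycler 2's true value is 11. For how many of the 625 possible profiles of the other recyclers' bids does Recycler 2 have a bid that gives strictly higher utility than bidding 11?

579

Others bid (4, 4, 4, 4): truth gives 0; bid 6 gives 5 > 0. Violating.
Others bid (4, 4, 4, 6): truth gives 0; bid 6 gives 5 > 0. Violating.
Others bid (4, 4, 4, 23): truth gives -11; bid 4 gives -4 > -11. Violating.
Others bid (4, 4, 4, 26): truth gives -11; bid 4 gives -4 > -11. Violating.
Others bid (4, 4, 4, 11): truth gives 0; no alternative beats it.
Others bid (4, 4, 6, 11): truth gives 0; no alternative beats it.
(Checking all 625 profiles: 579 have a profitable deviation, 46 do not.)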